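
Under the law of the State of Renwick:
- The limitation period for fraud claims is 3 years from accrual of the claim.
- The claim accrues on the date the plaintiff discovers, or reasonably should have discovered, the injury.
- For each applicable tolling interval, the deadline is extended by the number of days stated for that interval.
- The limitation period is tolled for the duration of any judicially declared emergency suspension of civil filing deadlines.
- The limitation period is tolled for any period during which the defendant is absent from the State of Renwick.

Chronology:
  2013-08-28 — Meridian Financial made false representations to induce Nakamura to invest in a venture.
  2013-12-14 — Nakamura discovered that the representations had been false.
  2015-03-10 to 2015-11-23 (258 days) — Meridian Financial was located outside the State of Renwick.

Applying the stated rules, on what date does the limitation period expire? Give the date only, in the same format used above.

2017-08-29

Accrual is tied to discovery, so the period began on 2013-12-14 rather than on 2013-08-28 when the act occurred.
Adding the 3 years base period to 2013-12-14 gives a deadline of 2016-12-14, before any tolling.
The defendant's absence from the jurisdiction from 2015-03-10 to 2015-11-23 tolled the period for 258 days, extending the deadline to 2017-08-29.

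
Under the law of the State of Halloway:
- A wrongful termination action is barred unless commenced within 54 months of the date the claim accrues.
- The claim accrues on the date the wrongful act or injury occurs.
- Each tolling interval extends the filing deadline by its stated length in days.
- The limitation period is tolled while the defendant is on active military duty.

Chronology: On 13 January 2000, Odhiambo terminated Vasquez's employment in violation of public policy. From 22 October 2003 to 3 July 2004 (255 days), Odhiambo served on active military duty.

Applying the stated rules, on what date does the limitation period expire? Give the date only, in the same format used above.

25 March 2005

The claim accrued on 13 January 2000, when the wrongful act occurred.
The untolled deadline — 54 months after 13 January 2000 — is 13 July 2004.
The defendant's active military service from 22 October 2003 to 3 July 2004 tolled the period for 255 days, extending the deadline to 25 March 2005.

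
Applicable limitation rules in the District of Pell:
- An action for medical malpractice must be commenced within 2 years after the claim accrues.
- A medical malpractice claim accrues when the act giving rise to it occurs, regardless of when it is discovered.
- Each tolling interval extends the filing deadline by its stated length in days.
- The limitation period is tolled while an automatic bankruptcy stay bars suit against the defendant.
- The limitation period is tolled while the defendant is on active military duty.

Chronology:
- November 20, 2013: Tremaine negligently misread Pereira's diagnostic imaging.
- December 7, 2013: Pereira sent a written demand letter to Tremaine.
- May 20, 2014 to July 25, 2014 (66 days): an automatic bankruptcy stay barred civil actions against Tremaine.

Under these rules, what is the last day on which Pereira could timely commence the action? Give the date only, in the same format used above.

The limitation period began to run on November 20, 2013.
Adding the 2 years base period to November 20, 2013 gives a deadline of November 20, 2015, before any tolling.
Because the automatic bankruptcy stay ran from May 20, 2014 to July 25, 2014, the deadline is extended by 66 days to January 25, 2016.
Nothing else in the chronology tolls or restarts the period.

January 25, 2016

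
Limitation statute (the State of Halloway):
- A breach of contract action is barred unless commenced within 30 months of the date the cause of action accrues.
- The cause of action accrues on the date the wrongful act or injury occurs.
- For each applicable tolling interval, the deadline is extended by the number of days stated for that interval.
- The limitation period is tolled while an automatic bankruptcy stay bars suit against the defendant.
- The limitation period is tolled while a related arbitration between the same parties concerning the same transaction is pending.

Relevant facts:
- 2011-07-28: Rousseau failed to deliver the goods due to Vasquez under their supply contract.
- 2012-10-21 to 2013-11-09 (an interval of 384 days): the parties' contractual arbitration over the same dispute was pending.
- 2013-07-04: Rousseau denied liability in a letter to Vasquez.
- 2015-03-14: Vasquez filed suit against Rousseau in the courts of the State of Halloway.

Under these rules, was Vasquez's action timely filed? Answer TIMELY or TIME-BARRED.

TIME-BARRED

The claim accrued on 2011-07-28, when the wrongful act occurred.
30 months from 2011-07-28 is 2014-01-28.
The pending related arbitration from 2012-10-21 to 2013-11-09 tolled the period for 384 days, extending the deadline to 2015-02-16.
None of the other events listed affects the running of the period under the stated rules.
Filing on 2015-03-14 missed the 2015-02-16 deadline — the action is time-barred.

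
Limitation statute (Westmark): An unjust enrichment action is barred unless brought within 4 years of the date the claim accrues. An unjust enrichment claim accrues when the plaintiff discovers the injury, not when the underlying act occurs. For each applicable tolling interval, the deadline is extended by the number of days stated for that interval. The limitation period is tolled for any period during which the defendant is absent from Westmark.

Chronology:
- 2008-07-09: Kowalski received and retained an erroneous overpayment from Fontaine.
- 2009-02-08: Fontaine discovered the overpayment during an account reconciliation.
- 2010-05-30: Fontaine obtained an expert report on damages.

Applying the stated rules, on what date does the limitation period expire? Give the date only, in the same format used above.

2013-02-08

The claim did not accrue until Fontaine discovered the injury on 2009-02-08; the 2008-07-09 act date does not start the clock under the stated rule.
The untolled deadline — 4 years after 2009-02-08 — is 2013-02-08.
Nothing else in the chronology tolls or restarts the period.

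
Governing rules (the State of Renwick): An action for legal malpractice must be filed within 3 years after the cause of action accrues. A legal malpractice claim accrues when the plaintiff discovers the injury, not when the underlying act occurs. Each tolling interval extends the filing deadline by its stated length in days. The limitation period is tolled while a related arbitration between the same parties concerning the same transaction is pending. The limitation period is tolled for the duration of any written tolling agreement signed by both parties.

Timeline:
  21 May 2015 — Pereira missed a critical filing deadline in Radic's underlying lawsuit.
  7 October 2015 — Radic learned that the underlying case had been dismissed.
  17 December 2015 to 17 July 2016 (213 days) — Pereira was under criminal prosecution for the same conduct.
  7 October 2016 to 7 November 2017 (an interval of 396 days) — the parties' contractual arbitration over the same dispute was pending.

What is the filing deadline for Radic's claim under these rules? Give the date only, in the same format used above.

Under the discovery rule, the claim accrued on 7 October 2015, when Radic discovered the injury — not on the 21 May 2015 date of the underlying act.
Adding the 3 years base period to 7 October 2015 gives a deadline of 7 October 2018, before any tolling.
The period was tolled for 396 days by the pending related arbitration (7 October 2016 to 7 November 2017), pushing the deadline to 7 November 2019.
The pending criminal prosecution from 17 December 2015 to 17 July 2016 does not toll the period, because no stated rule makes a criminal prosecution a tolling event.

7 November 2019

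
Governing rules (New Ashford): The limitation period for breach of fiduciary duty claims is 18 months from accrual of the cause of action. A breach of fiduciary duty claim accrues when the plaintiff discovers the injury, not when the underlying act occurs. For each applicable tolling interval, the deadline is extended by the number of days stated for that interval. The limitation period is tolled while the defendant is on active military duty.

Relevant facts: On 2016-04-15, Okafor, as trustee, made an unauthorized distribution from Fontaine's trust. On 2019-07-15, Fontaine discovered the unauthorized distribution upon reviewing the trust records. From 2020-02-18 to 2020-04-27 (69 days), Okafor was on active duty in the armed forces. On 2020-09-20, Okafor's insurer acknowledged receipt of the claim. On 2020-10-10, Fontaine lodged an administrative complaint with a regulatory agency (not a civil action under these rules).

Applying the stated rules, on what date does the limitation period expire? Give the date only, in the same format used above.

2021-03-25

The claim did not accrue until Fontaine discovered the injury on 2019-07-15; the 2016-04-15 act date does not start the clock under the stated rule.
The untolled deadline — 18 months after 2019-07-15 — is 2021-01-15.
The defendant's active military service from 2020-02-18 to 2020-04-27 tolled the period for 69 days, extending the deadline to 2021-03-25.
The other events in the timeline have no effect on the limitation period under the stated rules.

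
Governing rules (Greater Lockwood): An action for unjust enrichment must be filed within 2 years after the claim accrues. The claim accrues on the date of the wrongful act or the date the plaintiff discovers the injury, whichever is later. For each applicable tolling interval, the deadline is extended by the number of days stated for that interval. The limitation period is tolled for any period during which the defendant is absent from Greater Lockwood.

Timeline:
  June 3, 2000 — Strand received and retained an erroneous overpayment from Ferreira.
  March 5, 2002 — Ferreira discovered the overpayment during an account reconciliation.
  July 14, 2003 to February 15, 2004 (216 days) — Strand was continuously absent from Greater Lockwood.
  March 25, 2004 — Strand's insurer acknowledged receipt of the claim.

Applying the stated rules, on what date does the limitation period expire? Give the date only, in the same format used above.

The claim accrued on March 5, 2002 — the later of the June 3, 2000 act and the March 5, 2002 discovery.
2 years from March 5, 2002 is March 5, 2004.
The defendant's absence from the jurisdiction from July 14, 2003 to February 15, 2004 tolled the period for 216 days, extending the deadline to October 7, 2004.
None of the other events listed affects the running of the period under the stated rules.

October 7, 2004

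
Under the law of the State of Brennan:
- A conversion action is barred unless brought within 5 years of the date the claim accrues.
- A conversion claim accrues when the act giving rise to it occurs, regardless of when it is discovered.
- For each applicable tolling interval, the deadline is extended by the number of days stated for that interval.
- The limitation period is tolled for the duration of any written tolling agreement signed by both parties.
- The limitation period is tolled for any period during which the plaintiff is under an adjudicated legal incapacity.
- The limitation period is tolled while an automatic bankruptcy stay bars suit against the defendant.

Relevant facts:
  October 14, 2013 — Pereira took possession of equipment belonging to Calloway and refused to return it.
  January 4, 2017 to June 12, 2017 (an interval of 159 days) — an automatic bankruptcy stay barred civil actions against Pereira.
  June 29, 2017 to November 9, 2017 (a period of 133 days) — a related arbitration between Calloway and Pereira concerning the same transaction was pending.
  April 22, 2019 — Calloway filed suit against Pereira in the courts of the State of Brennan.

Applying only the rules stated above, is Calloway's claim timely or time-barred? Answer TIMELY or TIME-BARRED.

The claim accrued on October 14, 2013, the date of the act.
The untolled deadline — 5 years after October 14, 2013 — is October 14, 2018.
Because the automatic bankruptcy stay ran from January 4, 2017 to June 12, 2017, the deadline is extended by 159 days to March 22, 2019.
The pending related arbitration from June 29, 2017 to November 9, 2017 does not toll the period, because no stated rule makes a pending arbitration a tolling event.
Calloway filed on April 22, 2019, after the March 22, 2019 deadline, so the action is time-barred.

TIME-BARRED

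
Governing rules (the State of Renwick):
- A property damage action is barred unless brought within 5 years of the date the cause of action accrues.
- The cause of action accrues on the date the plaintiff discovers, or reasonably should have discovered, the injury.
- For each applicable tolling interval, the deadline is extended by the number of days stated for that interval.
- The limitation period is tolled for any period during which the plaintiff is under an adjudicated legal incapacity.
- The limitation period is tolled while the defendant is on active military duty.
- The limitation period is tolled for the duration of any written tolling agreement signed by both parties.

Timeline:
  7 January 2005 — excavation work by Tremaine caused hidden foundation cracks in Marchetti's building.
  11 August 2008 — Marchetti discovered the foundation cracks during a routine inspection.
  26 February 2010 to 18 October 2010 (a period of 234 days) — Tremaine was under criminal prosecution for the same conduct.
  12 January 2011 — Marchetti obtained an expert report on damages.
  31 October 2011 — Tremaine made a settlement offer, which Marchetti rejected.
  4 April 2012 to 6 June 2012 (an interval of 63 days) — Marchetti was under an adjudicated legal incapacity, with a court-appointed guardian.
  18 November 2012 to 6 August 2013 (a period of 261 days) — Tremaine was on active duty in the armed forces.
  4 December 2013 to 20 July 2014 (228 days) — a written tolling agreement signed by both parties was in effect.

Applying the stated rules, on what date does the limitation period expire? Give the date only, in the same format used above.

14 February 2015

Under the discovery rule, the claim accrued on 11 August 2008, when Marchetti discovered the injury — not on the 7 January 2005 date of the underlying act.
5 years from 11 August 2008 is 11 August 2013.
The period was tolled for 63 days by the plaintiff's legal incapacity (4 April 2012 to 6 June 2012), pushing the deadline to 13 October 2013.
The defendant's active military service from 18 November 2012 to 6 August 2013 tolled the period for 261 days, extending the deadline to 1 July 2014.
Because the written tolling agreement ran from 4 December 2013 to 20 July 2014, the deadline is extended by 228 days to 14 February 2015.
No stated provision tolls the period for a criminal prosecution, so the interval from 26 February 2010 to 18 October 2010 has no effect on the deadline.
The other events in the timeline have no effect on the limitation period under the stated rules.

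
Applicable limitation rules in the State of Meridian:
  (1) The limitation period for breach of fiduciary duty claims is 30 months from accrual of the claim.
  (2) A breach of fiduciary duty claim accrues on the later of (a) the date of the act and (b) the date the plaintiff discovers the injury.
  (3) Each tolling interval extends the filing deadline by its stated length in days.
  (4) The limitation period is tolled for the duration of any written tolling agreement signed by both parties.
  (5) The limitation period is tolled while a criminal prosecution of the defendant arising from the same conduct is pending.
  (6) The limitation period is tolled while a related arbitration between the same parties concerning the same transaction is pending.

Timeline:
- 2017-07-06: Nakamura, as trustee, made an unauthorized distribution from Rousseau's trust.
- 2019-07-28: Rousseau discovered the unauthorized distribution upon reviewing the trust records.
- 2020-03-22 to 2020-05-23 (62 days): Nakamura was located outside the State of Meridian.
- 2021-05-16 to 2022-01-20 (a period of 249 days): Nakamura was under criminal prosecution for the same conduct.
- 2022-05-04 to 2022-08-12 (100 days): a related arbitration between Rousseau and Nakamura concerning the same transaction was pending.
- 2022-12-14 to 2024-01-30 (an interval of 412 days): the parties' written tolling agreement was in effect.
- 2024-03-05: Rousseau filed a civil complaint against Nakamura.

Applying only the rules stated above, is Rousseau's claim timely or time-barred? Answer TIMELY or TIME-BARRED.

The claim accrued on 2019-07-28 — the later of the 2017-07-06 act and the 2019-07-28 discovery.
Adding the 30 months base period to 2019-07-28 gives a deadline of 2022-01-28, before any tolling.
Because the pending criminal prosecution ran from 2021-05-16 to 2022-01-20, the deadline is extended by 249 days to 2022-10-04.
The period was tolled for 100 days by the pending related arbitration (2022-05-04 to 2022-08-12), pushing the deadline to 2023-01-12.
The written tolling agreement from 2022-12-14 to 2024-01-30 tolled the period for 412 days, extending the deadline to 2024-02-28.
Although the defendant's absence ran from 2020-03-22 to 2020-05-23, the stated rules do not make that a tolling event, so it is disregarded.
Filing on 2024-03-05 missed the 2024-02-28 deadline — the action is time-barred.

TIME-BARRED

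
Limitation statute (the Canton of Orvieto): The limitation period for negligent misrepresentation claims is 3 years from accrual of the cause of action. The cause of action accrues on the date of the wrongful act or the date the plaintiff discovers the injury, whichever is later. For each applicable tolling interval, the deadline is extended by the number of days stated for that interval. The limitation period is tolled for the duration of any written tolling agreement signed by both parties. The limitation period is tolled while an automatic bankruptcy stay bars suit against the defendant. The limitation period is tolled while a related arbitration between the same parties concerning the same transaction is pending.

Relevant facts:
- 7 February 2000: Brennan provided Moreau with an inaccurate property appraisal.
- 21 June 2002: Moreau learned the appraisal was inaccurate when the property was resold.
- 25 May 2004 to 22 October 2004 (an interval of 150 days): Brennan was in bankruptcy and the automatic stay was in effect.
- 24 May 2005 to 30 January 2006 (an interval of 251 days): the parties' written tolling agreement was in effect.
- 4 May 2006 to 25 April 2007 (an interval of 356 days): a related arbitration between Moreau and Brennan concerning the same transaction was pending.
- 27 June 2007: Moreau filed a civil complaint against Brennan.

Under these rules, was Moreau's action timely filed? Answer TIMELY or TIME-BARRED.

Because discovery on 21 June 2002 post-dates the 7 February 2000 act, accrual under the later-of rule falls on 21 June 2002.
3 years from 21 June 2002 is 21 June 2005.
The period was tolled for 150 days by the automatic bankruptcy stay (25 May 2004 to 22 October 2004), pushing the deadline to 18 November 2005.
The written tolling agreement from 24 May 2005 to 30 January 2006 tolled the period for 251 days, extending the deadline to 27 July 2006.
Because the pending related arbitration ran from 4 May 2006 to 25 April 2007, the deadline is extended by 356 days to 18 July 2007.
The 27 June 2007 filing precedes the 18 July 2007 deadline; the claim is timely.

TIMELY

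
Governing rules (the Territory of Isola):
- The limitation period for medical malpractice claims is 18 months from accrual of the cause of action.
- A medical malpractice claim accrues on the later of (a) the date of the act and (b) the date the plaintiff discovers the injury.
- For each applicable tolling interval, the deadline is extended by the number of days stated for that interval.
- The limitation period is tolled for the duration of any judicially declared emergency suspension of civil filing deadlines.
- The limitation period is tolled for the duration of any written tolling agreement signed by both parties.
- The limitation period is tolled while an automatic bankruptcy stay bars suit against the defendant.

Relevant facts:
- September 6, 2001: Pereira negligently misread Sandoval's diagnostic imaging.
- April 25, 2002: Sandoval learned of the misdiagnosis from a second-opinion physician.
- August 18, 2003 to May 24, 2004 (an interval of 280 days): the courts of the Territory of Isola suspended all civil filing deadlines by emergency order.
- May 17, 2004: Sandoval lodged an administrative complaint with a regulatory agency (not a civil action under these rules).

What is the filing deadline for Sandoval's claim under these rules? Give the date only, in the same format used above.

July 31, 2004

The claim accrued on April 25, 2002 — the later of the September 6, 2001 act and the April 25, 2002 discovery.
The untolled deadline — 18 months after April 25, 2002 — is October 25, 2003.
The period was tolled for 280 days by the emergency suspension of filing deadlines (August 18, 2003 to May 24, 2004), pushing the deadline to July 31, 2004.
Nothing else in the chronology tolls or restarts the period.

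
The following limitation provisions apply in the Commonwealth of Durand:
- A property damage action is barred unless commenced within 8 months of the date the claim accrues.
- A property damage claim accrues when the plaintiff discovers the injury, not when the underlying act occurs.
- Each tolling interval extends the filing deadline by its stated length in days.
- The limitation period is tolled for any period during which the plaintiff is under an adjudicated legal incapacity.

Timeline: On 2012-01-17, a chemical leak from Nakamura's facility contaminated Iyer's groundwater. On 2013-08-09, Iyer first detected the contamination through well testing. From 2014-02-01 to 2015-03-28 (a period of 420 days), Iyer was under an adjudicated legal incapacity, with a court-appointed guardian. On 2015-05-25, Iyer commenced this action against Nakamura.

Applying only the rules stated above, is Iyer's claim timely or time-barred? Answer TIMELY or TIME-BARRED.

TIMELY

Accrual is tied to discovery, so the period began on 2013-08-09 rather than on 2012-01-17 when the act occurred.
Adding the 8 months base period to 2013-08-09 gives a deadline of 2014-04-09, before any tolling.
The period was tolled for 420 days by the plaintiff's legal incapacity (2014-02-01 to 2015-03-28), pushing the deadline to 2015-06-03.
The 2015-05-25 filing precedes the 2015-06-03 deadline; the claim is timely.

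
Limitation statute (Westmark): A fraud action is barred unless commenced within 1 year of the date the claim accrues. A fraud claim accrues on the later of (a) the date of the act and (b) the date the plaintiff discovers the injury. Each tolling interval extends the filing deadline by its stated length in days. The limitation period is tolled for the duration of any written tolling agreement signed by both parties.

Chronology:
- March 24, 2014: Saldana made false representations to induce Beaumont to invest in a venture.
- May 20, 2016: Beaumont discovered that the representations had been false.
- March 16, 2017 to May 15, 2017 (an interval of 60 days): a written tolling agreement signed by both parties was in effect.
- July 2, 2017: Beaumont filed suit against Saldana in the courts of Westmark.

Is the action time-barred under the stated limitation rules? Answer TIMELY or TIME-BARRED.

Because discovery on May 20, 2016 post-dates the March 24, 2014 act, accrual under the later-of rule falls on May 20, 2016.
Adding the 1 year base period to May 20, 2016 gives a deadline of May 20, 2017, before any tolling.
The period was tolled for 60 days by the written tolling agreement (March 16, 2017 to May 15, 2017), pushing the deadline to July 19, 2017.
Beaumont filed on July 2, 2017, before the July 19, 2017 deadline, so the action is timely.

TIMELY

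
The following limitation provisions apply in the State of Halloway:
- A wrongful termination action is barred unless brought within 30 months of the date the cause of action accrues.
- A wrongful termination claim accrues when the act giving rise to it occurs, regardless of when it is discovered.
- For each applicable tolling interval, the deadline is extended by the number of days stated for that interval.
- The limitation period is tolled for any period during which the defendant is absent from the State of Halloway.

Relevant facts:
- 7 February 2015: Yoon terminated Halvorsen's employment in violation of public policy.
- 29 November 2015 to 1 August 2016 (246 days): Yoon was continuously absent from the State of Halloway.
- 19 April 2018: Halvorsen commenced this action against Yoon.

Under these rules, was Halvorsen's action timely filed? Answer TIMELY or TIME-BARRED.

TIME-BARRED

The cause of action accrued on 7 February 2015, the date of the act.
The untolled deadline — 30 months after 7 February 2015 — is 7 August 2017.
Because the defendant's absence from the jurisdiction ran from 29 November 2015 to 1 August 2016, the deadline is extended by 246 days to 10 April 2018.
Halvorsen filed on 19 April 2018, after the 10 April 2018 deadline, so the action is time-barred.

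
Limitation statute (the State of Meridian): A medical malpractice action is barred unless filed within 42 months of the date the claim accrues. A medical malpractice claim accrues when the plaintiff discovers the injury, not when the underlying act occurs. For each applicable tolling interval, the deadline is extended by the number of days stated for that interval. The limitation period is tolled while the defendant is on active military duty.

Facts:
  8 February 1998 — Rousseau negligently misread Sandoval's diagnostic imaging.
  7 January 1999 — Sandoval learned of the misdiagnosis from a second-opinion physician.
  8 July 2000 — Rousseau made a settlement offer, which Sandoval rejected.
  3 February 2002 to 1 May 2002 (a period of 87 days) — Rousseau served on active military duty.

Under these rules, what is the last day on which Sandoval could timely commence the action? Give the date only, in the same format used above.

The claim did not accrue until Sandoval discovered the injury on 7 January 1999; the 8 February 1998 act date does not start the clock under the stated rule.
Adding the 42 months base period to 7 January 1999 gives a deadline of 7 July 2002, before any tolling.
Because the defendant's active military service ran from 3 February 2002 to 1 May 2002, the deadline is extended by 87 days to 2 October 2002.
None of the other events listed affects the running of the period under the stated rules.

2 October 2002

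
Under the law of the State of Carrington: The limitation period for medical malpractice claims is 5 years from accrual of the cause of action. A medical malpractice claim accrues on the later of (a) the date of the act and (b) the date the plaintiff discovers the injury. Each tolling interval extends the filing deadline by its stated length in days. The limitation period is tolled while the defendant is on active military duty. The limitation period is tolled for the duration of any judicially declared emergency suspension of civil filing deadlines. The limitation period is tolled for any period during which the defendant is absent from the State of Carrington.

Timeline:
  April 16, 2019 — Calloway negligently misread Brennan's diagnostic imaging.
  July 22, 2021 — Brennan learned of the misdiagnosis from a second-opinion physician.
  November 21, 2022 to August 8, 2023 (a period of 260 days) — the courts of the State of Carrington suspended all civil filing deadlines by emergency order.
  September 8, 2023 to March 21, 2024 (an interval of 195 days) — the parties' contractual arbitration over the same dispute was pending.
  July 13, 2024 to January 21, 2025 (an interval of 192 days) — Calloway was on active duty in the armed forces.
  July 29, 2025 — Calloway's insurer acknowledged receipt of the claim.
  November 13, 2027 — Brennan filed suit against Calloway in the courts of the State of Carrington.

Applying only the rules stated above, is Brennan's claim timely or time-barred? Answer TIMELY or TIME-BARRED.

TIME-BARRED

The claim accrued on July 22, 2021 — the later of the April 16, 2019 act and the July 22, 2021 discovery.
Adding the 5 years base period to July 22, 2021 gives a deadline of July 22, 2026, before any tolling.
The emergency suspension of filing deadlines from November 21, 2022 to August 8, 2023 tolled the period for 260 days, extending the deadline to April 8, 2027.
Because the defendant's active military service ran from July 13, 2024 to January 21, 2025, the deadline is extended by 192 days to October 17, 2027.
No stated provision tolls the period for a pending arbitration, so the interval from September 8, 2023 to March 21, 2024 has no effect on the deadline.
None of the other events listed affects the running of the period under the stated rules.
The November 13, 2027 filing falls after the October 17, 2027 deadline; the claim is time-barred.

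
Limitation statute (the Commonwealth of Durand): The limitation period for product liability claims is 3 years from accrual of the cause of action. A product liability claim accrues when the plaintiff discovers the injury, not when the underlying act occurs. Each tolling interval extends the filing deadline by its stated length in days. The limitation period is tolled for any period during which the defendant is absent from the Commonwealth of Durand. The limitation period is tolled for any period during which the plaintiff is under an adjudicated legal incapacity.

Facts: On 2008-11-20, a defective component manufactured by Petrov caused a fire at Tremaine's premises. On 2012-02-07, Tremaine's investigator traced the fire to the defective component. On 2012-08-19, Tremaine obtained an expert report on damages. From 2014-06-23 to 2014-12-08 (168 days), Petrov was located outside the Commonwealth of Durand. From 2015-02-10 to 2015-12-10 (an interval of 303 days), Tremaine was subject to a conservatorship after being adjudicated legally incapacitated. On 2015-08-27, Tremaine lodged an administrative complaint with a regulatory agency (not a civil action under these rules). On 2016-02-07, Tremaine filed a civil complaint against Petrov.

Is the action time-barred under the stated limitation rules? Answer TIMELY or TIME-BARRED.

Under the discovery rule, the claim accrued on 2012-02-07, when Tremaine discovered the injury — not on the 2008-11-20 date of the underlying act.
Adding the 3 years base period to 2012-02-07 gives a deadline of 2015-02-07, before any tolling.
The period was tolled for 168 days by the defendant's absence from the jurisdiction (2014-06-23 to 2014-12-08), pushing the deadline to 2015-07-25.
Because the plaintiff's legal incapacity ran from 2015-02-10 to 2015-12-10, the deadline is extended by 303 days to 2016-05-23.
None of the other events listed affects the running of the period under the stated rules.
Tremaine filed on 2016-02-07, before the 2016-05-23 deadline, so the action is timely.

TIMELY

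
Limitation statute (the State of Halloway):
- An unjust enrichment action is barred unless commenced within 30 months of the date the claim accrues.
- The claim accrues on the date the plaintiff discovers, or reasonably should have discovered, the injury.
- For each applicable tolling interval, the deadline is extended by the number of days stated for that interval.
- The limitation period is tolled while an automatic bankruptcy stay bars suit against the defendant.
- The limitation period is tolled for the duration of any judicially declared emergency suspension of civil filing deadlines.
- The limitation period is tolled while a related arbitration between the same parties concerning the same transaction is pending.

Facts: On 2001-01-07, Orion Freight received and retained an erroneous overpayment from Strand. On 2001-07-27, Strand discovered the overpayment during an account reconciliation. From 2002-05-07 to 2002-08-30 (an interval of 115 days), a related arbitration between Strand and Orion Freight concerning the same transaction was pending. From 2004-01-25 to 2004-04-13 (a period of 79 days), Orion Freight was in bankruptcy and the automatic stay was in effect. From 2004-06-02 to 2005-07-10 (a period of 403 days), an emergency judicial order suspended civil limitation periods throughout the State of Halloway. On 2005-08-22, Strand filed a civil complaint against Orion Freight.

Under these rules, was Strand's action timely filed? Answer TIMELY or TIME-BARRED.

TIMELY

Under the discovery rule, the claim accrued on 2001-07-27, when Strand discovered the injury — not on the 2001-01-07 date of the underlying act.
Adding the 30 months base period to 2001-07-27 gives a deadline of 2004-01-27, before any tolling.
Because the pending related arbitration ran from 2002-05-07 to 2002-08-30, the deadline is extended by 115 days to 2004-05-21.
Because the automatic bankruptcy stay ran from 2004-01-25 to 2004-04-13, the deadline is extended by 79 days to 2004-08-08.
Because the emergency suspension of filing deadlines ran from 2004-06-02 to 2005-07-10, the deadline is extended by 403 days to 2005-09-15.
The 2005-08-22 filing precedes the 2005-09-15 deadline; the claim is timely.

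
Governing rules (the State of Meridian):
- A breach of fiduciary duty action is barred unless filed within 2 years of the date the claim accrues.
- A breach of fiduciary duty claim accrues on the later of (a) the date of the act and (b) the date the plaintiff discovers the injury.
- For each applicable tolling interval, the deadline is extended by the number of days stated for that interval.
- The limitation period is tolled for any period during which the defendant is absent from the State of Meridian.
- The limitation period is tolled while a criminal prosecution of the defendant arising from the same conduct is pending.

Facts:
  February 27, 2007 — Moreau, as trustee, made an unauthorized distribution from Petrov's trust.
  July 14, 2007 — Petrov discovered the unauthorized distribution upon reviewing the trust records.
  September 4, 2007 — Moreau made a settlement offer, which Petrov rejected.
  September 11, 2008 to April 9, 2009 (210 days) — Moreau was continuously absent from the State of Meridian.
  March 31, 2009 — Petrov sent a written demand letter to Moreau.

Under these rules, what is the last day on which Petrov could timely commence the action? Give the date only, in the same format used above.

Taking the later of the act (February 27, 2007) and discovery (July 14, 2007), the claim accrued on July 14, 2007.
2 years from July 14, 2007 is July 14, 2009.
The defendant's absence from the jurisdiction from September 11, 2008 to April 9, 2009 tolled the period for 210 days, extending the deadline to February 9, 2010.
Nothing else in the chronology tolls or restarts the period.

February 9, 2010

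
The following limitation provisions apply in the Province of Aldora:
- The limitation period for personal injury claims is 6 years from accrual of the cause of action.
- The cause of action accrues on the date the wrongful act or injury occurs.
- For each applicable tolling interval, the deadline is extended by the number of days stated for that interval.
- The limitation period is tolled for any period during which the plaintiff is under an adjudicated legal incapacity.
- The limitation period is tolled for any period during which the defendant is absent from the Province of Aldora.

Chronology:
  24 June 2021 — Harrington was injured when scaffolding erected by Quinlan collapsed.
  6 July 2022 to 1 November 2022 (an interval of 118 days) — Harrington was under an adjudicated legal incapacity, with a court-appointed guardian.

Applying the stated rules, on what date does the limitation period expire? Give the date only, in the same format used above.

The claim accrued on 24 June 2021, when the wrongful act occurred.
6 years from 24 June 2021 is 24 June 2027.
Because the plaintiff's legal incapacity ran from 6 July 2022 to 1 November 2022, the deadline is extended by 118 days to 20 October 2027.

20 October 2027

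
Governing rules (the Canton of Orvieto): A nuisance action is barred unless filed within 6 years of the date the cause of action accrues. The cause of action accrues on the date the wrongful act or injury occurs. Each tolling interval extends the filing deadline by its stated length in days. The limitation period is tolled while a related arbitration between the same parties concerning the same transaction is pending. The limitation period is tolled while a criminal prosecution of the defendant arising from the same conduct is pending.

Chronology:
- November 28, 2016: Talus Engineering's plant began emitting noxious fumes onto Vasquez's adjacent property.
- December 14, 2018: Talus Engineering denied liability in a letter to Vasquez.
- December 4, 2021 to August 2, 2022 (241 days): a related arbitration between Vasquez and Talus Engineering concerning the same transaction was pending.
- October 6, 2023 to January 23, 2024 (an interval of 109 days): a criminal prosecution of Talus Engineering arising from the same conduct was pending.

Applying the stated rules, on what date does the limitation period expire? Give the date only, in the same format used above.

July 27, 2023

The cause of action accrued on November 28, 2016, the date of the act.
6 years from November 28, 2016 is November 28, 2022.
Because the pending related arbitration ran from December 4, 2021 to August 2, 2022, the deadline is extended by 241 days to July 27, 2023.
By the time the pending criminal prosecution began on October 6, 2023, the limitation period had already expired on July 27, 2023; that interval cannot revive it.
The other events in the timeline have no effect on the limitation period under the stated rules.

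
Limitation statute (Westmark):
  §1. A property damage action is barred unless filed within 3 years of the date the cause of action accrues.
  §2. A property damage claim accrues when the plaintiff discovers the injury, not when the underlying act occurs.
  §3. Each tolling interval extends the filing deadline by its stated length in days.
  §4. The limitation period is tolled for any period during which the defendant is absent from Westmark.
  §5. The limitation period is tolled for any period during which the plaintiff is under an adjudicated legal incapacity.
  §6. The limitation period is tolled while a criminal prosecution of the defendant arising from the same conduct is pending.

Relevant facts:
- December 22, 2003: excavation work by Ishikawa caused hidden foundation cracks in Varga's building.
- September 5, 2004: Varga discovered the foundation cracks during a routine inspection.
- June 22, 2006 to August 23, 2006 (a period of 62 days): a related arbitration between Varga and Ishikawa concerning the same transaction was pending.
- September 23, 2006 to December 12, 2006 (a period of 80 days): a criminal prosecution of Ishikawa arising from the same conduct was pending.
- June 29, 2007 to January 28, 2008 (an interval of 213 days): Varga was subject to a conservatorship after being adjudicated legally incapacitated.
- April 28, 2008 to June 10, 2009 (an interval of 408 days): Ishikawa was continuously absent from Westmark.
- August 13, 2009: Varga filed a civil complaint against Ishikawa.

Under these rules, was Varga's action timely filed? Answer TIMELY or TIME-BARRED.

Accrual is tied to discovery, so the period began on September 5, 2004 rather than on December 22, 2003 when the act occurred.
Adding the 3 years base period to September 5, 2004 gives a deadline of September 5, 2007, before any tolling.
Because the pending criminal prosecution ran from September 23, 2006 to December 12, 2006, the deadline is extended by 80 days to November 24, 2007.
The period was tolled for 213 days by the plaintiff's legal incapacity (June 29, 2007 to January 28, 2008), pushing the deadline to June 24, 2008.
Because the defendant's absence from the jurisdiction ran from April 28, 2008 to June 10, 2009, the deadline is extended by 408 days to August 6, 2009.
Although a pending arbitration ran from June 22, 2006 to August 23, 2006, the stated rules do not make that a tolling event, so it is disregarded.
Filing on August 13, 2009 missed the August 6, 2009 deadline — the action is time-barred.

TIME-BARRED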